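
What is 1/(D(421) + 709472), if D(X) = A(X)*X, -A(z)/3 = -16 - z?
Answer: 1/1261403 ≈ 7.9277e-7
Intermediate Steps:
A(z) = 48 + 3*z (A(z) = -3*(-16 - z) = 48 + 3*z)
D(X) = X*(48 + 3*X) (D(X) = (48 + 3*X)*X = X*(48 + 3*X))
1/(D(421) + 709472) = 1/(3*421*(16 + 421) + 709472) = 1/(3*421*437 + 709472) = 1/(551931 + 709472) = 1/1261403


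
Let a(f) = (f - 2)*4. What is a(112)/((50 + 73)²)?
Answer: 440/15129 ≈ 0.029083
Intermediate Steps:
a(f) = -8 + 4*f (a(f) = (-2 + f)*4 = -8 + 4*f)
a(112)/((50 + 73)²) = (-8 + 4*112)/((50 + 73)²) = (-8 + 448)/(123²) = 440/15129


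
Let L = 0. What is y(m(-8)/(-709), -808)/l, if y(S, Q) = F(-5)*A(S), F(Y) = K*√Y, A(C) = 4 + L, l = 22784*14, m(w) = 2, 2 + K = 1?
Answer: -I*√5/79744 ≈ -2.8041e-5*I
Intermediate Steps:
K = -1 (K = -2 + 1 = -1)
l = 318976
A(C) = 4 (A(C) = 4 + 0 = 4)
F(Y) = -√Y
y(S, Q) = -4*I*√5 (y(S, Q) = -√(-5)*4 = -I*√5*4 = -4*I*√5)
y(m(-8)/(-709), -808)/l = -4*I*√5/318976 = -4*I*√5*(1/318976) = -I*√5/79744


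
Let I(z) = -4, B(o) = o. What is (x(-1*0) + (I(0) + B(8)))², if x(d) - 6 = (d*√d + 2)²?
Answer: 196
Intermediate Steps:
x(d) = 6 + (2 + d^(3/2))² (x(d) = 6 + (d*√d + 2)² = 6 + (d^(3/2) + 2)² = 6 + (2 + d^(3/2))²)
(x(-1*0) + (I(0) + B(8)))² = ((6 + (2 + (-1*0)^(3/2))²) + (-4 + 8))² = ((6 + (2 + 0^(3/2))²) + 4)² = ((6 + (2 + 0)²) + 4)² = ((6 + 2²) + 4)² = ((6 + 4) + 4)² = (10 + 4)² = 14² = 196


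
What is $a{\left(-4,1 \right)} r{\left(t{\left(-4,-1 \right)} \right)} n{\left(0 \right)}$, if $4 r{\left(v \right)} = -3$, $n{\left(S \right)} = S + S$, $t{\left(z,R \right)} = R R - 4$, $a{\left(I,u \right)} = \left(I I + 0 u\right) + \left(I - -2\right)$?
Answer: $0$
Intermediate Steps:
$a{\left(I,u \right)} = 2 + I + I^{2}$ ($a{\left(I,u \right)} = \left(I^{2} + 0\right) + \left(I + 2\right) = I^{2} + \left(2 + I\right) = 2 + I + I^{2}$)
$t{\left(z,R \right)} = -4 + R^{2}$ ($t{\left(z,R \right)} = R^{2} - 4 = -4 + R^{2}$)
$n{\left(S \right)} = 2 S$
$r{\left(v \right)} = - \frac{3}{4}$ ($r{\left(v \right)} = \frac{1}{4} \left(-3\right) = - \frac{3}{4}$)
$a{\left(-4,1 \right)} r{\left(t{\left(-4,-1 \right)} \right)} n{\left(0 \right)} = \left(2 - 4 + \left(-4\right)^{2}\right) \left(- \frac{3}{4}\right) 2 \cdot 0 = \left(2 - 4 + 16\right) \left(- \frac{3}{4}\right) 0 = 14 \left(- \frac{3}{4}\right) 0 = \left(- \frac{21}{2}\right) 0 = 0$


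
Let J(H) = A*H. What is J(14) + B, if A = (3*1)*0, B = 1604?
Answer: 1604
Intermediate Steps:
A = 0 (A = 3*0 = 0)
J(H) = 0 (J(H) = 0*H = 0)
J(14) + B = 0 + 1604 = 1604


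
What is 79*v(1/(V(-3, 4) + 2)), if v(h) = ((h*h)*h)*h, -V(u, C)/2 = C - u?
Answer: 79/20736 ≈ 0.0038098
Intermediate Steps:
V(u, C) = -2*C + 2*u (V(u, C) = -2*(C - u) = -2*C + 2*u)
v(h) = h**4 (v(h) = (h**2*h)*h = h**3*h = h**4)
79*v(1/(V(-3, 4) + 2)) = 79*(1/((-2*4 + 2*(-3)) + 2))**4 = 79*(1/((-8 - 6) + 2))**4 = 79*(1/(-14 + 2))**4 = 79*(1/(-12))**4 = 79*(-1/12)**4 = 79*(1/20736) = 79/20736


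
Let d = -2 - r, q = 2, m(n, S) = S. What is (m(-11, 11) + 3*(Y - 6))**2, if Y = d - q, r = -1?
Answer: 256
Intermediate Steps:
d = -1 (d = -2 - 1*(-1) = -2 + 1 = -1)
Y = -3 (Y = -1 - 1*2 = -1 - 2 = -3)
(m(-11, 11) + 3*(Y - 6))**2 = (11 + 3*(-3 - 6))**2 = (11 + 3*(-9))**2 = (11 - 27)**2 = (-16)**2 = 256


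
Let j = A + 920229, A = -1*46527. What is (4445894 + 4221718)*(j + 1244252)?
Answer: 18357603505848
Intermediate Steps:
A = -46527
j = 873702 (j = -46527 + 920229 = 873702)
(4445894 + 4221718)*(j + 1244252) = (4445894 + 4221718)*(873702 + 1244252) = 8667612*2117954 = 18357603505848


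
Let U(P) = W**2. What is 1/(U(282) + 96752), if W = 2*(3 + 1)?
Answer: 1/96816 ≈ 1.0329e-5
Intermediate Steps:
W = 8 (W = 2*4 = 8)
U(P) = 64 (U(P) = 8**2 = 64)
1/(U(282) + 96752) = 1/(64 + 96752) = 1/96816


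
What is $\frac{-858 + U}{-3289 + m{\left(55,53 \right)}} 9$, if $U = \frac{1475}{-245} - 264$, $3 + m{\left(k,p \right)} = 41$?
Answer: $\frac{497457}{159299} \approx 3.1228$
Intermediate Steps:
$m{\left(k,p \right)} = 38$ ($m{\left(k,p \right)} = -3 + 41 = 38$)
$U = - \frac{13231}{49}$ ($U = 1475 \left(- \frac{1}{245}\right) - 264 = - \frac{295}{49} - 264 = - \frac{13231}{49} \approx -270.02$)
$\frac{-858 + U}{-3289 + m{\left(55,53 \right)}} 9 = \frac{-858 - \frac{13231}{49}}{-3289 + 38} \cdot 9 = - \frac{55273}{49 \left(-3251\right)} 9 = \left(- \frac{55273}{49}\right) \left(- \frac{1}{3251}\right) 9 = \frac{55273}{159299} \cdot 9 = \frac{497457}{159299}$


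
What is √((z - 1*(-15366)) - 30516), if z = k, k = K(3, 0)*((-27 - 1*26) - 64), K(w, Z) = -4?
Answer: I*√14682 ≈ 121.17*I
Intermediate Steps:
k = 468 (k = -4*((-27 - 1*26) - 64) = -4*((-27 - 26) - 64) = -4*(-53 - 64) = -4*(-117) = 468)
z = 468
√((z - 1*(-15366)) - 30516) = √((468 - 1*(-15366)) - 30516) = √((468 + 15366) - 30516) = √(15834 - 30516) = √(-14682) = I*√14682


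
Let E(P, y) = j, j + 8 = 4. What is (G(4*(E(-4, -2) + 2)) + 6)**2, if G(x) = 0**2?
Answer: 36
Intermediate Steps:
j = -4 (j = -8 + 4 = -4)
E(P, y) = -4
G(x) = 0
(G(4*(E(-4, -2) + 2)) + 6)**2 = (0 + 6)**2 = 6**2 = 36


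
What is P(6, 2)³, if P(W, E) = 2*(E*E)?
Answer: 512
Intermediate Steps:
P(W, E) = 2*E²
P(6, 2)³ = (2*2²)³ = (2*4)³ = 8³ = 512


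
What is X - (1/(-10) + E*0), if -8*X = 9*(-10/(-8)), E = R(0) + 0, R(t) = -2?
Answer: -209/160 ≈ -1.3062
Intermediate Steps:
E = -2 (E = -2 + 0 = -2)
X = -45/32 (X = -9*(-10/(-8))/8 = -9*(-10*(-1/8))/8 = -9*5/(8*4) = -1/8*45/4 = -45/32 ≈ -1.4063)
X - (1/(-10) + E*0) = -45/32 - (1/(-10) - 2*0) = -45/32 - (-1/10 + 0) = -45/32 - 1*(-1/10) = -45/32 + 1/10 = -209/160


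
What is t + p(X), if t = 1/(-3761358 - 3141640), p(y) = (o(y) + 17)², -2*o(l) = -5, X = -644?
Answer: 5249729977/13805996 ≈ 380.25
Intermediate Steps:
o(l) = 5/2 (o(l) = -½*(-5) = 5/2)
p(y) = 1521/4 (p(y) = (5/2 + 17)² = (39/2)² = 1521/4)
t = -1/6902998 (t = 1/(-6902998) = -1/6902998 ≈ -1.4486e-7)
t + p(X) = -1/6902998 + 1521/4 = 5249729977/13805996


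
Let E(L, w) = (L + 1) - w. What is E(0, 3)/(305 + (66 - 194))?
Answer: -2/177 ≈ -0.011299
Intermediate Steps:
E(L, w) = 1 + L - w (E(L, w) = (1 + L) - w = 1 + L - w)
E(0, 3)/(305 + (66 - 194)) = (1 + 0 - 1*3)/(305 + (66 - 194)) = (1 + 0 - 3)/(305 - 128) = -2/177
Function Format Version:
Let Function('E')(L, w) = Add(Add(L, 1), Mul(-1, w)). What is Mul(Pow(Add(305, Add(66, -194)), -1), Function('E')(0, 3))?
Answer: Rational(-2, 177) ≈ -0.011299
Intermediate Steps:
Function('E')(L, w) = Add(1, L, Mul(-1, w)) (Function('E')(L, w) = Add(Add(1, L), Mul(-1, w)) = Add(1, L, Mul(-1, w)))
Mul(Pow(Add(305, Add(66, -194)), -1), Function('E')(0, 3)) = Mul(Pow(Add(305, Add(66, -194)), -1), Add(1, 0, Mul(-1, 3))) = Mul(Pow(Add(305, -128), -1), Add(1, 0, -3)) = Mul(Pow(177, -1), -2) = Mul(Rational(1, 177), -2) = Rational(-2, 177)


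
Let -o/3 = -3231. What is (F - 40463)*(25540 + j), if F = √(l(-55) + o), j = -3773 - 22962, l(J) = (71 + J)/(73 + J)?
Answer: 48353285 - 1195*√87245/3 ≈ 4.8236e+7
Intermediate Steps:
o = 9693 (o = -3*(-3231) = 9693)
l(J) = (71 + J)/(73 + J)
j = -26735
F = √87245/3 (F = √((71 - 55)/(73 - 55) + 9693) = √(16/18 + 9693) = √((1/18)*16 + 9693) = √(8/9 + 9693) = √(87245/9) = √87245/3 ≈ 98.458)
(F - 40463)*(25540 + j) = (√87245/3 - 40463)*(25540 - 26735) = (-40463 + √87245/3)*(-1195) = 48353285 - 1195*√87245/3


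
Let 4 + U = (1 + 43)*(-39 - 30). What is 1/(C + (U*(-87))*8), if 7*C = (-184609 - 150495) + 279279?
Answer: 1/2107865 ≈ 4.7441e-7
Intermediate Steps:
U = -3040 (U = -4 + (1 + 43)*(-39 - 30) = -4 + 44*(-69) = -4 - 3036 = -3040)
C = -7975 (C = ((-184609 - 150495) + 279279)/7 = (-335104 + 279279)/7 = (⅐)*(-55825) = -7975)
1/(C + (U*(-87))*8) = 1/(-7975 - 3040*(-87)*8) = 1/(-7975 + 264480*8) = 1/(-7975 + 2115840) = 1/2107865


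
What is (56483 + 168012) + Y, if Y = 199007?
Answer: 423502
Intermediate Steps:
(56483 + 168012) + Y = (56483 + 168012) + 199007 = 224495 + 199007 = 423502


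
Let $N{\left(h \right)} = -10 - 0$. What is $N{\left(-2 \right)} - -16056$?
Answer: $16046$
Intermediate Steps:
$N{\left(h \right)} = -10$ ($N{\left(h \right)} = -10 + 0 = -10$)
$N{\left(-2 \right)} - -16056 = -10 - -16056 = -10 + 16056 = 16046$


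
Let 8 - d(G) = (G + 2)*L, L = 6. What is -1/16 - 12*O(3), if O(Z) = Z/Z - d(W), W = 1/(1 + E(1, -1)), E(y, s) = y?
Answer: -1537/16 ≈ -96.063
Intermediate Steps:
W = ½ (W = 1/(1 + 1) = 1/2 = ½ ≈ 0.50000)
d(G) = -4 - 6*G (d(G) = 8 - (G + 2)*6 = 8 - (2 + G)*6 = 8 - (12 + 6*G) = 8 + (-12 - 6*G) = -4 - 6*G)
O(Z) = 8 (O(Z) = Z/Z - (-4 - 6*½) = 1 - (-4 - 3) = 1 - 1*(-7) = 1 + 7 = 8)
-1/16 - 12*O(3) = -1/16 - 12*8 = -1*1/16 - 96 = -1/16 - 96 = -1537/16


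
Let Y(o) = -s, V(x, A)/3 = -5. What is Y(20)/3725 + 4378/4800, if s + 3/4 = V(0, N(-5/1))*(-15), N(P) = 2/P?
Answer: 304633/357600 ≈ 0.85188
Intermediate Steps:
V(x, A) = -15 (V(x, A) = 3*(-5) = -15)
s = 897/4 (s = -¾ - 15*(-15) = -¾ + 225 = 897/4 ≈ 224.25)
Y(o) = -897/4 (Y(o) = -1*897/4 = -897/4)
Y(20)/3725 + 4378/4800 = -897/4/3725 + 4378/4800 = -897/4*1/3725 + 4378*(1/4800) = -897/14900 + 2189/2400 = 304633/357600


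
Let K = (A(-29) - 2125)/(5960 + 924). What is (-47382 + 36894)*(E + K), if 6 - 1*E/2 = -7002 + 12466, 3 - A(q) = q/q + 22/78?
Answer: 2561490204176/22373 ≈ 1.1449e+8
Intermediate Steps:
A(q) = 67/39 (A(q) = 3 - (q/q + 22/78) = 3 - (1 + 22*(1/78)) = 3 - (1 + 11/39) = 3 - 1*50/39 = 3 - 50/39 = 67/39)
K = -20702/67119 (K = (67/39 - 2125)/(5960 + 924) = -82808/39/6884 = -82808/39*1/6884 = -20702/67119 ≈ -0.30844)
E = -10916 (E = 12 - 2*(-7002 + 12466) = 12 - 2*5464 = 12 - 10928 = -10916)
(-47382 + 36894)*(E + K) = (-47382 + 36894)*(-10916 - 20702/67119) = -10488*(-732691706/67119) = 2561490204176/22373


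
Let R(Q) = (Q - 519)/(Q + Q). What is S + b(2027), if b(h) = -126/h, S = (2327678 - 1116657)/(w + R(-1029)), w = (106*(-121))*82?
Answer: -887429392549/731227719086 ≈ -1.2136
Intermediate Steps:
w = -1051732 (w = -12826*82 = -1051732)
R(Q) = (-519 + Q)/(2*Q) (R(Q) = (-519 + Q)/((2*Q)) = (-519 + Q)*(1/(2*Q)) = (-519 + Q)/(2*Q))
S = -415380203/360743818 (S = (2327678 - 1116657)/(-1051732 + (½)*(-519 - 1029)/(-1029)) = 1211021/(-1051732 + (½)*(-1/1029)*(-1548)) = 1211021/(-1051732 + 258/343) = 1211021/(-360743818/343) = 1211021*(-343/360743818) = -415380203/360743818 ≈ -1.1515)
S + b(2027) = -415380203/360743818 - 126/2027 = -887429392549/731227719086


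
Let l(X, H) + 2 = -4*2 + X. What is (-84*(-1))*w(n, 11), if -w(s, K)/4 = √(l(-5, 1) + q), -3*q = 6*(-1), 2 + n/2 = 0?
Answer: -336*I*√13 ≈ -1211.5*I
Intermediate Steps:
n = -4 (n = -4 + 2*0 = -4 + 0 = -4)
l(X, H) = -10 + X (l(X, H) = -2 + (-4*2 + X) = -2 + (-8 + X) = -10 + X)
q = 2 (q = -2*(-1) = -⅓*(-6) = 2)
w(s, K) = -4*I*√13 (w(s, K) = -4*√((-10 - 5) + 2) = -4*√(-15 + 2) = -4*I*√13)
(-84*(-1))*w(n, 11) = (-84*(-1))*(-4*I*√13) = 84*(-4*I*√13) = -336*I*√13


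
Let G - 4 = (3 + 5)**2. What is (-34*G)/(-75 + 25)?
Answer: 1156/25 ≈ 46.240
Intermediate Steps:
G = 68 (G = 4 + (3 + 5)**2 = 4 + 8**2 = 4 + 64 = 68)
(-34*G)/(-75 + 25) = (-34*68)/(-75 + 25) = -2312/(-50) = -2312*(-1/50) = 1156/25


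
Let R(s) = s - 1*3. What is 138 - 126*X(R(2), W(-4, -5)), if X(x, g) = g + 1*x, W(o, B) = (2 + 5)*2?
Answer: -1500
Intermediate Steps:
W(o, B) = 14 (W(o, B) = 7*2 = 14)
R(s) = -3 + s (R(s) = s - 3 = -3 + s)
X(x, g) = g + x
138 - 126*X(R(2), W(-4, -5)) = 138 - 126*(14 + (-3 + 2)) = 138 - 126*(14 - 1) = 138 - 126*13 = 138 - 1638 = -1500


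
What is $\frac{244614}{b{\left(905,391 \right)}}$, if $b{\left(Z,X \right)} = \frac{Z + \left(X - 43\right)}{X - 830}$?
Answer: $- \frac{107385546}{1253} \approx -85703.0$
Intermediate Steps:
$b{\left(Z,X \right)} = \frac{-43 + X + Z}{-830 + X}$ ($b{\left(Z,X \right)} = \frac{Z + \left(X - 43\right)}{-830 + X} = \frac{Z + \left(-43 + X\right)}{-830 + X} = \frac{-43 + X + Z}{-830 + X}$)
$\frac{244614}{b{\left(905,391 \right)}} = \frac{244614}{\frac{1}{-830 + 391} \left(-43 + 391 + 905\right)} = \frac{244614}{\frac{1}{-439} \cdot 1253} = \frac{244614}{\left(- \frac{1}{439}\right) 1253} = \frac{244614}{- \frac{1253}{439}} = 244614 \left(- \frac{439}{1253}\right) = - \frac{107385546}{1253}$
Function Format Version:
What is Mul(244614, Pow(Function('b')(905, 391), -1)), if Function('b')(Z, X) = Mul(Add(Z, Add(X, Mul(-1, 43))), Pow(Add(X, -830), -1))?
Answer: Rational(-107385546, 1253) ≈ -85703.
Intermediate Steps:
Function('b')(Z, X) = Mul(Pow(Add(-830, X), -1), Add(-43, X, Z)) (Function('b')(Z, X) = Mul(Add(Z, Add(X, -43)), Pow(Add(-830, X), -1)) = Mul(Add(Z, Add(-43, X)), Pow(Add(-830, X), -1)) = Mul(Add(-43, X, Z), Pow(Add(-830, X), -1)) = Mul(Pow(Add(-830, X), -1), Add(-43, X, Z)))
Mul(244614, Pow(Function('b')(905, 391), -1)) = Mul(244614, Pow(Mul(Pow(Add(-830, 391), -1), Add(-43, 391, 905)), -1)) = Mul(244614, Pow(Mul(Pow(-439, -1), 1253), -1)) = Mul(244614, Pow(Mul(Rational(-1, 439), 1253), -1)) = Mul(244614, Pow(Rational(-1253, 439), -1)) = Mul(244614, Rational(-439, 1253)) = Rational(-107385546, 1253)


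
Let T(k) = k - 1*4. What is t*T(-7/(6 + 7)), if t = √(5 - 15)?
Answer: -59*I*√10/13 ≈ -14.352*I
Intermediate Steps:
T(k) = -4 + k (T(k) = k - 4 = -4 + k)
t = I*√10 (t = √(-10) = I*√10 ≈ 3.1623*I)
t*T(-7/(6 + 7)) = (I*√10)*(-4 - 7/(6 + 7)) = (I*√10)*(-4 - 7/13) = (I*√10)*(-59/13) = -59*I*√10/13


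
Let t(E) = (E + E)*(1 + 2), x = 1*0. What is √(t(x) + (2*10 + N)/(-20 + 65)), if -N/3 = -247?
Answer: √3805/15 ≈ 4.1123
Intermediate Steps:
x = 0
N = 741 (N = -3*(-247) = 741)
t(E) = 6*E (t(E) = (2*E)*3 = 6*E)
√(t(x) + (2*10 + N)/(-20 + 65)) = √(6*0 + (2*10 + 741)/(-20 + 65)) = √(0 + (20 + 741)/45) = √(0 + 761*(1/45)) = √(0 + 761/45) = √(761/45) = √3805/15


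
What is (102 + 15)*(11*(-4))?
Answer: -5148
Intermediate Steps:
(102 + 15)*(11*(-4)) = 117*(-44) = -5148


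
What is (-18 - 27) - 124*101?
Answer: -12569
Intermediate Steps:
(-18 - 27) - 124*101 = -45 - 12524 = -12569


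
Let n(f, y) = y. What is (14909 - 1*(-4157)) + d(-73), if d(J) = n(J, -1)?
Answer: 19065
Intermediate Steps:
d(J) = -1
(14909 - 1*(-4157)) + d(-73) = (14909 - 1*(-4157)) - 1 = (14909 + 4157) - 1 = 19066 - 1 = 19065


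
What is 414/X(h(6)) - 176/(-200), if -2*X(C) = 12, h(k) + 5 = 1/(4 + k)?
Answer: -1703/25 ≈ -68.120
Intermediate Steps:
h(k) = -5 + 1/(4 + k)
X(C) = -6 (X(C) = -½*12 = -6)
414/X(h(6)) - 176/(-200) = 414/(-6) - 176/(-200) = 414*(-⅙) - 176*(-1/200) = -69 + 22/25 = -1703/25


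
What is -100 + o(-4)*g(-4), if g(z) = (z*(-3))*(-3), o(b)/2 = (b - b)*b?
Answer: -100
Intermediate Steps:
o(b) = 0 (o(b) = 2*((b - b)*b) = 2*(0*b) = 2*0 = 0)
g(z) = 9*z (g(z) = -3*z*(-3) = 9*z)
-100 + o(-4)*g(-4) = -100 + 0*(9*(-4)) = -100 + 0*(-36) = -100 + 0 = -100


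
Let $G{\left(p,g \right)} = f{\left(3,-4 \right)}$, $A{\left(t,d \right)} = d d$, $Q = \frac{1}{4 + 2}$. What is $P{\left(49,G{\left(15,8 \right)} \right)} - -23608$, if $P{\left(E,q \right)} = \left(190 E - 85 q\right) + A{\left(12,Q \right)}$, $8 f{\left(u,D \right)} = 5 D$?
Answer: $\frac{1192699}{36} \approx 33131.0$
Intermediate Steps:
$f{\left(u,D \right)} = \frac{5 D}{8}$
$Q = \frac{1}{6} \approx 0.16667$
$A{\left(t,d \right)} = d^{2}$
$G{\left(p,g \right)} = - \frac{5}{2}$ ($G{\left(p,g \right)} = \frac{5}{8} \left(-4\right) = - \frac{5}{2}$)
$P{\left(E,q \right)} = \frac{1}{36} - 85 q + 190 E$ ($P{\left(E,q \right)} = \left(190 E - 85 q\right) + \left(\frac{1}{6}\right)^{2} = \left(- 85 q + 190 E\right) + \frac{1}{36} = \frac{1}{36} - 85 q + 190 E$)
$P{\left(49,G{\left(15,8 \right)} \right)} - -23608 = \left(\frac{1}{36} - - \frac{425}{2} + 190 \cdot 49\right) - -23608 = \left(\frac{1}{36} + \frac{425}{2} + 9310\right) + 23608 = \frac{342811}{36} + 23608 = \frac{1192699}{36}$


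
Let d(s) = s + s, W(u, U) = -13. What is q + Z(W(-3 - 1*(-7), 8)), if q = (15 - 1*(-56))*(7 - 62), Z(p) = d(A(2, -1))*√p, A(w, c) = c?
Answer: -3905 - 2*I*√13 ≈ -3905.0 - 7.2111*I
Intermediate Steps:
d(s) = 2*s
Z(p) = -2*√p (Z(p) = (2*(-1))*√p = -2*√p)
q = -3905 (q = (15 + 56)*(-55) = 71*(-55) = -3905)
q + Z(W(-3 - 1*(-7), 8)) = -3905 - 2*I*√13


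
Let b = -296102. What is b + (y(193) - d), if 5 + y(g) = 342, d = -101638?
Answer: -194127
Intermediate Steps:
y(g) = 337 (y(g) = -5 + 342 = 337)
b + (y(193) - d) = -296102 + (337 - 1*(-101638)) = -296102 + (337 + 101638) = -296102 + 101975 = -194127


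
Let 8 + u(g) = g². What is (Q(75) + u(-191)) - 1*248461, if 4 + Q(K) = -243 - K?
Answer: -212310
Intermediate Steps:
Q(K) = -247 - K (Q(K) = -4 + (-243 - K) = -247 - K)
u(g) = -8 + g²
(Q(75) + u(-191)) - 1*248461 = ((-247 - 1*75) + (-8 + (-191)²)) - 1*248461 = ((-247 - 75) + (-8 + 36481)) - 248461 = (-322 + 36473) - 248461 = 36151 - 248461 = -212310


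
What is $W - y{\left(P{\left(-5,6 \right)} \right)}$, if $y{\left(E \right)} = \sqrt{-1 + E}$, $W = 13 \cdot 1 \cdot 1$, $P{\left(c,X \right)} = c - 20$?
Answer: $13 - i \sqrt{26} \approx 13.0 - 5.099 i$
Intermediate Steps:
$P{\left(c,X \right)} = -20 + c$ ($P{\left(c,X \right)} = c - 20 = -20 + c$)
$W = 13$ ($W = 13 \cdot 1 = 13$)
$W - y{\left(P{\left(-5,6 \right)} \right)} = 13 - \sqrt{-1 - 25} = 13 - \sqrt{-26} = 13 - i \sqrt{26}$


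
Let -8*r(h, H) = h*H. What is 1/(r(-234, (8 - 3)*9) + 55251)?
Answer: 4/226269 ≈ 1.7678e-5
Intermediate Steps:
r(h, H) = -H*h/8 (r(h, H) = -h*H/8 = -H*h/8)
1/(r(-234, (8 - 3)*9) + 55251) = 1/(-⅛*(8 - 3)*9*(-234) + 55251) = 1/(-⅛*5*9*(-234) + 55251) = 1/(-⅛*45*(-234) + 55251) = 1/(5265/4 + 55251) = 1/(226269/4) = 4/226269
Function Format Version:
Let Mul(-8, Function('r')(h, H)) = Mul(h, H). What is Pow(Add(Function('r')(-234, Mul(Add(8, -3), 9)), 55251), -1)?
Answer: Rational(4, 226269) ≈ 1.7678e-5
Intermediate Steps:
Function('r')(h, H) = Mul(Rational(-1, 8), H, h) (Function('r')(h, H) = Mul(Rational(-1, 8), Mul(h, H)) = Mul(Rational(-1, 8), Mul(H, h)) = Mul(Rational(-1, 8), H, h))
Pow(Add(Function('r')(-234, Mul(Add(8, -3), 9)), 55251), -1) = Pow(Add(Mul(Rational(-1, 8), Mul(Add(8, -3), 9), -234), 55251), -1) = Pow(Add(Mul(Rational(-1, 8), Mul(5, 9), -234), 55251), -1) = Pow(Add(Mul(Rational(-1, 8), 45, -234), 55251), -1) = Pow(Add(Rational(5265, 4), 55251), -1) = Pow(Rational(226269, 4), -1) = Rational(4, 226269)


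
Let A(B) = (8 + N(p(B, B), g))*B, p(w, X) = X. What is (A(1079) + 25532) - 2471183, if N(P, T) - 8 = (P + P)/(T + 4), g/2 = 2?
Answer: -8549307/4 ≈ -2.1373e+6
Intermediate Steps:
g = 4 (g = 2*2 = 4)
N(P, T) = 8 + 2*P/(4 + T) (N(P, T) = 8 + (P + P)/(T + 4) = 8 + (2*P)/(4 + T) = 8 + 2*P/(4 + T))
A(B) = B*(16 + B/4) (A(B) = (8 + 2*(16 + B + 4*4)/(4 + 4))*B = (8 + 2*(16 + B + 16)/8)*B = (8 + 2*(⅛)*(32 + B))*B = (8 + (8 + B/4))*B = (16 + B/4)*B = B*(16 + B/4))
(A(1079) + 25532) - 2471183 = ((¼)*1079*(64 + 1079) + 25532) - 2471183 = ((¼)*1079*1143 + 25532) - 2471183 = (1233297/4 + 25532) - 2471183 = 1335425/4 - 2471183 = -8549307/4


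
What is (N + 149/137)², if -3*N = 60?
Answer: 6713281/18769 ≈ 357.68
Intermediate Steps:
N = -20 (N = -⅓*60 = -20)
(N + 149/137)² = (-20 + 149/137)² = (-2591/137)² = 6713281/18769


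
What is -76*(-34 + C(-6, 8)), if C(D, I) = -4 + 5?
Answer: 2508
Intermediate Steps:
C(D, I) = 1
-76*(-34 + C(-6, 8)) = -76*(-34 + 1) = -76*(-33) = 2508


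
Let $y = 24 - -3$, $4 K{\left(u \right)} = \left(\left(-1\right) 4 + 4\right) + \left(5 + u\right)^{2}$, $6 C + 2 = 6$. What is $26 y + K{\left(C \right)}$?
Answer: $\frac{25561}{36} \approx 710.03$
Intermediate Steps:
$C = \frac{2}{3}$ ($C = - \frac{1}{3} + \frac{1}{6} \cdot 6 = - \frac{1}{3} + 1 = \frac{2}{3} \approx 0.66667$)
$K{\left(u \right)} = \frac{\left(5 + u\right)^{2}}{4}$ ($K{\left(u \right)} = \frac{\left(\left(-1\right) 4 + 4\right) + \left(5 + u\right)^{2}}{4} = \frac{\left(-4 + 4\right) + \left(5 + u\right)^{2}}{4} = \frac{0 + \left(5 + u\right)^{2}}{4} = \frac{\left(5 + u\right)^{2}}{4}$)
$y = 27$ ($y = 24 + 3 = 27$)
$26 y + K{\left(C \right)} = 26 \cdot 27 + \frac{\left(5 + \frac{2}{3}\right)^{2}}{4} = 702 + \frac{\left(\frac{17}{3}\right)^{2}}{4} = 702 + \frac{1}{4} \cdot \frac{289}{9} = 702 + \frac{289}{36} = \frac{25561}{36}$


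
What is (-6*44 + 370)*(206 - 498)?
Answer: -30952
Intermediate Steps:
(-6*44 + 370)*(206 - 498) = (-264 + 370)*(-292) = 106*(-292) = -30952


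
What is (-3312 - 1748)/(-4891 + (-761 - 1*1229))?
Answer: 5060/6881 ≈ 0.73536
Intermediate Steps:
(-3312 - 1748)/(-4891 + (-761 - 1*1229)) = -5060/(-4891 + (-761 - 1229)) = -5060/(-4891 - 1990) = -5060/(-6881) = -5060*(-1/6881) = 5060/6881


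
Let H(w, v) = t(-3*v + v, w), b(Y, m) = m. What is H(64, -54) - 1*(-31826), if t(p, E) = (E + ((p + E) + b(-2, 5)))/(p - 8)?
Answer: 3182841/100 ≈ 31828.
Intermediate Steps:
t(p, E) = (5 + p + 2*E)/(-8 + p) (t(p, E) = (E + ((p + E) + 5))/(p - 8) = (E + ((E + p) + 5))/(-8 + p) = (E + (5 + E + p))/(-8 + p) = (5 + p + 2*E)/(-8 + p))
H(w, v) = (5 - 2*v + 2*w)/(-8 - 2*v) (H(w, v) = (5 + (-3*v + v) + 2*w)/(-8 + (-3*v + v)) = (5 - 2*v + 2*w)/(-8 - 2*v))
H(64, -54) - 1*(-31826) = (-5/2 - 54 - 1*64)/(4 - 54) - 1*(-31826) = (-5/2 - 54 - 64)/(-50) + 31826 = -1/50*(-241/2) + 31826 = 241/100 + 31826 = 3182841/100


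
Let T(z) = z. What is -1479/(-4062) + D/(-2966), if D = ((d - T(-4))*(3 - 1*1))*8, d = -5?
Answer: 741951/2007982 ≈ 0.36950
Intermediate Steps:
D = -16 (D = ((-5 - 1*(-4))*(3 - 1*1))*8 = ((-5 + 4)*(3 - 1))*8 = -1*2*8 = -2*8 = -16)
-1479/(-4062) + D/(-2966) = -1479/(-4062) - 16/(-2966) = -1479*(-1/4062) - 16*(-1/2966) = 493/1354 + 8/1483 = 741951/2007982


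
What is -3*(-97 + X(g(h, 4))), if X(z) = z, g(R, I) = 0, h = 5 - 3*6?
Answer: 291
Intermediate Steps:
h = -13 (h = 5 - 18 = -13)
-3*(-97 + X(g(h, 4))) = -3*(-97 + 0) = -3*(-97) = 291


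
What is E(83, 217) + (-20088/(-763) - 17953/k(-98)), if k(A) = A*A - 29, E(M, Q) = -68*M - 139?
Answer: -42070363214/7305725 ≈ -5758.5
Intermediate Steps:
E(M, Q) = -139 - 68*M
k(A) = -29 + A² (k(A) = A² - 29 = -29 + A²)
E(83, 217) + (-20088/(-763) - 17953/k(-98)) = (-139 - 68*83) + (-20088/(-763) - 17953/(-29 + (-98)²)) = (-139 - 5644) + (-20088*(-1/763) - 17953/(-29 + 9604)) = -5783 + (20088/763 - 17953/9575) = -5783 + 178644461/7305725 = -42070363214/7305725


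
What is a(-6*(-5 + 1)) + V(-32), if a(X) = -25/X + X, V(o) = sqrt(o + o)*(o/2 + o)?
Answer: 551/24 - 384*I ≈ 22.958 - 384.0*I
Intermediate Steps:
V(o) = 3*sqrt(2)*o**(3/2)/2 (V(o) = sqrt(2*o)*(o*(1/2) + o) = (sqrt(2)*sqrt(o))*(o/2 + o) = (sqrt(2)*sqrt(o))*(3*o/2) = 3*sqrt(2)*o**(3/2)/2)
a(X) = X - 25/X
a(-6*(-5 + 1)) + V(-32) = (-6*(-5 + 1) - 25*(-1/(6*(-5 + 1)))) + 3*sqrt(2)*(-32)**(3/2)/2 = (-6*(-4) - 25/((-6*(-4)))) + 3*sqrt(2)*(-128*I*sqrt(2))/2 = (24 - 25/24) - 384*I = 551/24 - 384*I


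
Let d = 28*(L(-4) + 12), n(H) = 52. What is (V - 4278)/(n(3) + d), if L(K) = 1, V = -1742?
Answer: -1505/104 ≈ -14.471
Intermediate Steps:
d = 364 (d = 28*(1 + 12) = 28*13 = 364)
(V - 4278)/(n(3) + d) = (-1742 - 4278)/(52 + 364) = -6020/416 = -6020*1/416 = -1505/104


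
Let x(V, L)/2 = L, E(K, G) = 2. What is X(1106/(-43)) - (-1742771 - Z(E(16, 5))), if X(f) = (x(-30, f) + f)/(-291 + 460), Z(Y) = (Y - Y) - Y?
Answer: 12664699005/7267 ≈ 1.7428e+6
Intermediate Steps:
Z(Y) = -Y (Z(Y) = 0 - Y = -Y)
x(V, L) = 2*L
X(f) = 3*f/169 (X(f) = (2*f + f)/(-291 + 460) = (3*f)/169 = (3*f)*(1/169) = 3*f/169)
X(1106/(-43)) - (-1742771 - Z(E(16, 5))) = 3*(1106/(-43))/169 - (-1742771 - (-1)*2) = 3*(1106*(-1/43))/169 - (-1742771 - 1*(-2)) = (3/169)*(-1106/43) - (-1742771 + 2) = -3318/7267 - 1*(-1742769) = -3318/7267 + 1742769 = 12664699005/7267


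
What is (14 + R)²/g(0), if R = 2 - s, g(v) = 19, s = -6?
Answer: 484/19 ≈ 25.474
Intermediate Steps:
R = 8 (R = 2 - 1*(-6) = 2 + 6 = 8)
(14 + R)²/g(0) = (14 + 8)²/19 = 22²*(1/19) = 484*(1/19) = 484/19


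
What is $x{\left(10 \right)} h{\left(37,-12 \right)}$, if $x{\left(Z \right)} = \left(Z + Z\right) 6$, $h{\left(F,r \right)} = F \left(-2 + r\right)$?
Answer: $-62160$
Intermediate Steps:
$x{\left(Z \right)} = 12 Z$ ($x{\left(Z \right)} = 2 Z 6 = 12 Z$)
$x{\left(10 \right)} h{\left(37,-12 \right)} = 12 \cdot 10 \cdot 37 \left(-2 - 12\right) = 120 \cdot 37 \left(-14\right) = 120 \left(-518\right) = -62160$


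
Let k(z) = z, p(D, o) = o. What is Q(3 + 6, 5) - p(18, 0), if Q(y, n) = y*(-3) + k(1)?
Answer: -26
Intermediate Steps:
Q(y, n) = 1 - 3*y (Q(y, n) = y*(-3) + 1 = -3*y + 1 = 1 - 3*y)
Q(3 + 6, 5) - p(18, 0) = (1 - 3*(3 + 6)) - 1*0 = (1 - 3*9) + 0 = (1 - 27) + 0 = -26 + 0 = -26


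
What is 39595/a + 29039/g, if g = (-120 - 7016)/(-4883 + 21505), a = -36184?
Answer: -1091612631837/16138064 ≈ -67642.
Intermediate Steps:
g = -3568/8311 (g = -7136/16622 = -7136*1/16622 = -3568/8311 ≈ -0.42931)
39595/a + 29039/g = 39595/(-36184) + 29039/(-3568/8311) = 39595*(-1/36184) + 29039*(-8311/3568) = -39595/36184 - 241343129/3568 = -1091612631837/16138064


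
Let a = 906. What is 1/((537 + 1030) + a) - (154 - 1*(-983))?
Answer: -2811800/2473 ≈ -1137.0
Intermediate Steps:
1/((537 + 1030) + a) - (154 - 1*(-983)) = 1/((537 + 1030) + 906) - (154 - 1*(-983)) = 1/(1567 + 906) - (154 + 983) = 1/2473 - 1*1137 = 1/2473 - 1137 = -2811800/2473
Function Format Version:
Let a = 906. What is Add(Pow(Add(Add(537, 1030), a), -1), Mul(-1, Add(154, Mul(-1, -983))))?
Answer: Rational(-2811800, 2473) ≈ -1137.0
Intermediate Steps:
Add(Pow(Add(Add(537, 1030), a), -1), Mul(-1, Add(154, Mul(-1, -983)))) = Add(Pow(Add(Add(537, 1030), 906), -1), Mul(-1, Add(154, Mul(-1, -983)))) = Add(Pow(Add(1567, 906), -1), Mul(-1, Add(154, 983))) = Add(Pow(2473, -1), Mul(-1, 1137)) = Add(Rational(1, 2473), -1137) = Rational(-2811800, 2473)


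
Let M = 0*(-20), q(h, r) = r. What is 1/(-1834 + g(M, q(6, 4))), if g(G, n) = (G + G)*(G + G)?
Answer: -1/1834 ≈ -0.00054526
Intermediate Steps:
M = 0
g(G, n) = 4*G² (g(G, n) = (2*G)*(2*G) = 4*G²)
1/(-1834 + g(M, q(6, 4))) = 1/(-1834 + 4*0²) = 1/(-1834 + 4*0) = 1/(-1834 + 0) = 1/(-1834) = -1/1834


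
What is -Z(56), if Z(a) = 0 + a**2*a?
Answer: -175616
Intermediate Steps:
Z(a) = a**3 (Z(a) = 0 + a**3 = a**3)
-Z(56) = -1*56**3 = -1*175616 = -175616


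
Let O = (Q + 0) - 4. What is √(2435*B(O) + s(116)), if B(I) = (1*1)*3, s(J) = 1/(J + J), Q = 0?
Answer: √98296138/116 ≈ 85.469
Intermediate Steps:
s(J) = 1/(2*J)
O = -4 (O = (0 + 0) - 4 = 0 - 4 = -4)
B(I) = 3 (B(I) = 1*3 = 3)
√(2435*B(O) + s(116)) = √(2435*3 + (½)/116) = √(7305 + (½)*(1/116)) = √(7305 + 1/232) = √(1694761/232) = √98296138/116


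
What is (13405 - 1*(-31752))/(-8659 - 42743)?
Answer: -45157/51402 ≈ -0.87851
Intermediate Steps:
(13405 - 1*(-31752))/(-8659 - 42743) = (13405 + 31752)/(-51402) = 45157*(-1/51402) = -45157/51402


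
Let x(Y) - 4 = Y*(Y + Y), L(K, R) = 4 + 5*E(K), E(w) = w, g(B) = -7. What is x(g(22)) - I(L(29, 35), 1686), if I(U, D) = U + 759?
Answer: -806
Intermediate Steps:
L(K, R) = 4 + 5*K
I(U, D) = 759 + U
x(Y) = 4 + 2*Y² (x(Y) = 4 + Y*(Y + Y) = 4 + Y*(2*Y) = 4 + 2*Y²)
x(g(22)) - I(L(29, 35), 1686) = (4 + 2*(-7)²) - (759 + (4 + 5*29)) = (4 + 2*49) - (759 + (4 + 145)) = (4 + 98) - (759 + 149) = 102 - 1*908 = 102 - 908 = -806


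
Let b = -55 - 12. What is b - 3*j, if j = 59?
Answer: -244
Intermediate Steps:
b = -67
b - 3*j = -67 - 3*59 = -67 - 177 = -244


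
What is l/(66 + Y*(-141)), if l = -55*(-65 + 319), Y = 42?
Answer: 6985/2928 ≈ 2.3856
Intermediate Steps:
l = -13970 (l = -55*254 = -13970)
l/(66 + Y*(-141)) = -13970/(66 + 42*(-141)) = -13970/(66 - 5922) = -13970/(-5856) = -13970*(-1/5856) = 6985/2928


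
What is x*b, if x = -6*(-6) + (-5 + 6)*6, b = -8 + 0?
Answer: -336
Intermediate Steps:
b = -8
x = 42 (x = 36 + 1*6 = 36 + 6 = 42)
x*b = 42*(-8) = -336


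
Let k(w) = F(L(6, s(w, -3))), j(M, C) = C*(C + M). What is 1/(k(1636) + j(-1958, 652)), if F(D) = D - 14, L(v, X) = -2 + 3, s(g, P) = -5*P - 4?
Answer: -1/851525 ≈ -1.1744e-6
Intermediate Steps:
s(g, P) = -4 - 5*P
L(v, X) = 1
F(D) = -14 + D
k(w) = -13 (k(w) = -14 + 1 = -13)
1/(k(1636) + j(-1958, 652)) = 1/(-13 + 652*(652 - 1958)) = 1/(-13 + 652*(-1306)) = 1/(-13 - 851512) = 1/(-851525) = -1/851525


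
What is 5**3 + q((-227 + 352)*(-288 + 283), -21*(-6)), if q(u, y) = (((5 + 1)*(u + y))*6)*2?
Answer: -35803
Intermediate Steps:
q(u, y) = 72*u + 72*y (q(u, y) = ((6*(u + y))*6)*2 = ((6*u + 6*y)*6)*2 = (36*u + 36*y)*2 = 72*u + 72*y)
5**3 + q((-227 + 352)*(-288 + 283), -21*(-6)) = 5**3 + (72*((-227 + 352)*(-288 + 283)) + 72*(-21*(-6))) = 125 + (72*(125*(-5)) + 72*126) = 125 + (72*(-625) + 9072) = 125 + (-45000 + 9072) = 125 - 35928 = -35803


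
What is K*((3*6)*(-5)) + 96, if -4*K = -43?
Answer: -1743/2 ≈ -871.50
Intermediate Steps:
K = 43/4 (K = -1/4*(-43) = 43/4 ≈ 10.750)
K*((3*6)*(-5)) + 96 = 43*((3*6)*(-5))/4 + 96 = 43*(18*(-5))/4 + 96 = (43/4)*(-90) + 96 = -1935/2 + 96 = -1743/2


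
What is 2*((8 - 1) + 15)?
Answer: 44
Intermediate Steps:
2*((8 - 1) + 15) = 2*(7 + 15) = 2*22 = 44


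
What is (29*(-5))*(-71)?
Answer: 10295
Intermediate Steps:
(29*(-5))*(-71) = -145*(-71) = 10295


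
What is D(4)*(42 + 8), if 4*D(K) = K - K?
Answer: 0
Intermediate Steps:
D(K) = 0 (D(K) = (K - K)/4 = (¼)*0 = 0)
D(4)*(42 + 8) = 0*(42 + 8) = 0*50 = 0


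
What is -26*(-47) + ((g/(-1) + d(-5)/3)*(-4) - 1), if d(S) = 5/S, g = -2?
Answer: 3643/3 ≈ 1214.3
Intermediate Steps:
-26*(-47) + ((g/(-1) + d(-5)/3)*(-4) - 1) = -26*(-47) + ((-2/(-1) + (5/(-5))/3)*(-4) - 1) = 1222 + ((-2*(-1) + (5*(-⅕))*(⅓))*(-4) - 1) = 1222 + ((2 - 1*⅓)*(-4) - 1) = 1222 + ((2 - ⅓)*(-4) - 1) = 1222 + ((5/3)*(-4) - 1) = 1222 + (-20/3 - 1) = 1222 - 23/3 = 3643/3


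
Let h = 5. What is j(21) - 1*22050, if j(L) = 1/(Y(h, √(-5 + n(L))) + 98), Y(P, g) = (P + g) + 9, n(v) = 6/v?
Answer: 7*(-3150*√231 + 2469599*I)/(√231 - 784*I) ≈ -22050.0 - 0.00017285*I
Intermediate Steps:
Y(P, g) = 9 + P + g
j(L) = 1/(112 + √(-5 + 6/L)) (j(L) = 1/((9 + 5 + √(-5 + 6/L)) + 98) = 1/((14 + √(-5 + 6/L)) + 98) = 1/(112 + √(-5 + 6/L)))
j(21) - 1*22050 = 1/(112 + √(-5 + 6/21)) - 1*22050 = 1/(112 + √(-5 + 6*(1/21))) - 22050 = 1/(112 + √(-5 + 2/7)) - 22050 = 1/(112 + √(-33/7)) - 22050 = 1/(112 + I*√231/7) - 22050 = -22050 + 1/(112 + I*√231/7)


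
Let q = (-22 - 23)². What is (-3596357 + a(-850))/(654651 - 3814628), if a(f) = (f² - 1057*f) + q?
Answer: 1973382/3159977 ≈ 0.62449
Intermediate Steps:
q = 2025 (q = (-45)² = 2025)
a(f) = 2025 + f² - 1057*f (a(f) = (f² - 1057*f) + 2025 = 2025 + f² - 1057*f)
(-3596357 + a(-850))/(654651 - 3814628) = (-3596357 + (2025 + (-850)² - 1057*(-850)))/(654651 - 3814628) = (-3596357 + (2025 + 722500 + 898450))/(-3159977) = (-3596357 + 1622975)*(-1/3159977) = -1973382*(-1/3159977) = 1973382/3159977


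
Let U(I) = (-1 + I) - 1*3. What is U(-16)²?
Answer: 400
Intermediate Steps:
U(I) = -4 + I (U(I) = (-1 + I) - 3 = -4 + I)
U(-16)² = (-4 - 16)² = (-20)² = 400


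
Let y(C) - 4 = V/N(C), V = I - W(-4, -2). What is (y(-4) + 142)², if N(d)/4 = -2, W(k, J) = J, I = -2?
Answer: 21316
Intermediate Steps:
N(d) = -8 (N(d) = 4*(-2) = -8)
V = 0 (V = -2 - 1*(-2) = -2 + 2 = 0)
y(C) = 4 (y(C) = 4 + 0/(-8) = 4 + 0*(-⅛) = 4 + 0 = 4)
(y(-4) + 142)² = (4 + 142)² = 146² = 21316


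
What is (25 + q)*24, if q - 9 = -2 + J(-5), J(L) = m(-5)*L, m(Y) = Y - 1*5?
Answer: 1968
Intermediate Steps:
m(Y) = -5 + Y (m(Y) = Y - 5 = -5 + Y)
J(L) = -10*L (J(L) = (-5 - 5)*L = -10*L)
q = 57 (q = 9 + (-2 - 10*(-5)) = 9 + (-2 + 50) = 9 + 48 = 57)
(25 + q)*24 = (25 + 57)*24 = 82*24 = 1968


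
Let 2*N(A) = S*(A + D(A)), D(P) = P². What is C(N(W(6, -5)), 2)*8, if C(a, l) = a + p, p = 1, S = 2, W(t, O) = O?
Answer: 168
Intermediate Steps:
N(A) = A + A² (N(A) = (2*(A + A²))/2 = (2*A + 2*A²)/2 = A + A²)
C(a, l) = 1 + a (C(a, l) = a + 1 = 1 + a)
C(N(W(6, -5)), 2)*8 = (1 - 5*(1 - 5))*8 = (1 - 5*(-4))*8 = (1 + 20)*8 = 21*8 = 168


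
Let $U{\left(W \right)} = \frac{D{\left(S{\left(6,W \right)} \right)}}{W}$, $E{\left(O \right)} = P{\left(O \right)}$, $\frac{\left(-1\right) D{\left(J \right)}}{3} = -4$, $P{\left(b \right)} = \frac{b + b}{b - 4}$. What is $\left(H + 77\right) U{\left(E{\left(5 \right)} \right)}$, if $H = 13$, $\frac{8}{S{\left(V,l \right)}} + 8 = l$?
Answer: $108$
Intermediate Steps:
$P{\left(b \right)} = \frac{2 b}{-4 + b}$
$S{\left(V,l \right)} = \frac{8}{-8 + l}$
$D{\left(J \right)} = 12$ ($D{\left(J \right)} = \left(-3\right) \left(-4\right) = 12$)
$E{\left(O \right)} = \frac{2 O}{-4 + O}$
$U{\left(W \right)} = \frac{12}{W}$
$\left(H + 77\right) U{\left(E{\left(5 \right)} \right)} = \left(13 + 77\right) \frac{12}{2 \cdot 5 \frac{1}{-4 + 5}} = 90 \frac{12}{2 \cdot 5 \cdot 1^{-1}} = 90 \frac{12}{2 \cdot 5 \cdot 1} = 90 \cdot \frac{12}{10} = 90 \cdot 12 \cdot \frac{1}{10} = 90 \cdot \frac{6}{5} = 108$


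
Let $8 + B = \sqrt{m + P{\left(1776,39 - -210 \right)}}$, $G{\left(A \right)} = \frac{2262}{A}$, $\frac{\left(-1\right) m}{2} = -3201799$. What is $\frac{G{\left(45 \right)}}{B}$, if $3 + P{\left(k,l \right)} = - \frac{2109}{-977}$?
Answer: $\frac{25402}{404499045} + \frac{13 \sqrt{1528104798062}}{808998090} \approx 0.019927$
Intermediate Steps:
$m = 6403598$ ($m = \left(-2\right) \left(-3201799\right) = 6403598$)
$P{\left(k,l \right)} = - \frac{822}{977}$ ($P{\left(k,l \right)} = -3 - \frac{2109}{-977} = -3 - - \frac{2109}{977} = -3 + \frac{2109}{977} = - \frac{822}{977}$)
$B = -8 + \frac{2 \sqrt{1528104798062}}{977}$ ($B = -8 + \sqrt{6403598 - \frac{822}{977}} = -8 + \sqrt{\frac{6256314424}{977}} = -8 + \frac{2 \sqrt{1528104798062}}{977} \approx 2522.5$)
$\frac{G{\left(45 \right)}}{B} = \frac{2262 \cdot \frac{1}{45}}{-8 + \frac{2 \sqrt{1528104798062}}{977}} = \frac{754}{15 \left(-8 + \frac{2 \sqrt{1528104798062}}{977}\right)}$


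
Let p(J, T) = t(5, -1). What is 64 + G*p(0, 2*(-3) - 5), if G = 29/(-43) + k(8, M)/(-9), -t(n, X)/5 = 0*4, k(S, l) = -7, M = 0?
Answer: 64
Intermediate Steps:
t(n, X) = 0 (t(n, X) = -0*4 = -5*0 = 0)
p(J, T) = 0
G = 40/387 (G = 29/(-43) - 7/(-9) = 29*(-1/43) - 7*(-⅑) = -29/43 + 7/9 = 40/387 ≈ 0.10336)
64 + G*p(0, 2*(-3) - 5) = 64 + (40/387)*0 = 64 + 0 = 64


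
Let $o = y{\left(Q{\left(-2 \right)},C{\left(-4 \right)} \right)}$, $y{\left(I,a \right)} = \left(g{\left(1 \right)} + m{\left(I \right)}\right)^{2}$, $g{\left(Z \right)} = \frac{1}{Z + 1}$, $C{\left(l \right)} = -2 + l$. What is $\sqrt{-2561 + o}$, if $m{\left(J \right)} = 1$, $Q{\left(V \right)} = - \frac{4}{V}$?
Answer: $\frac{i \sqrt{10235}}{2} \approx 50.584 i$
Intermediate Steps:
$g{\left(Z \right)} = \frac{1}{1 + Z}$
$y{\left(I,a \right)} = \frac{9}{4}$ ($y{\left(I,a \right)} = \left(\frac{1}{1 + 1} + 1\right)^{2} = \left(\frac{1}{2} + 1\right)^{2} = \left(\frac{3}{2}\right)^{2} = \frac{9}{4}$)
$o = \frac{9}{4} \approx 2.25$
$\sqrt{-2561 + o} = \sqrt{-2561 + \frac{9}{4}} = \sqrt{- \frac{10235}{4}} = \frac{i \sqrt{10235}}{2}$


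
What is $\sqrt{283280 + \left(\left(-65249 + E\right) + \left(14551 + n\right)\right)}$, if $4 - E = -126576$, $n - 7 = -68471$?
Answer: $\sqrt{290698} \approx 539.16$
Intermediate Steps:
$n = -68464$ ($n = 7 - 68471 = -68464$)
$E = 126580$ ($E = 4 - -126576 = 4 + 126576 = 126580$)
$\sqrt{283280 + \left(\left(-65249 + E\right) + \left(14551 + n\right)\right)} = \sqrt{283280 + \left(\left(-65249 + 126580\right) + \left(14551 - 68464\right)\right)} = \sqrt{283280 + \left(61331 - 53913\right)} = \sqrt{283280 + 7418} = \sqrt{290698}$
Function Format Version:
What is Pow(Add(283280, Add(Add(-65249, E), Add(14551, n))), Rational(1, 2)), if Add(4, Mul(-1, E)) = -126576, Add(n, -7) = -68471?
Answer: Pow(290698, Rational(1, 2)) ≈ 539.16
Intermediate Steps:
n = -68464 (n = Add(7, -68471) = -68464)
E = 126580 (E = Add(4, Mul(-1, -126576)) = Add(4, 126576) = 126580)
Pow(Add(283280, Add(Add(-65249, E), Add(14551, n))), Rational(1, 2)) = Pow(Add(283280, Add(Add(-65249, 126580), Add(14551, -68464))), Rational(1, 2)) = Pow(Add(283280, Add(61331, -53913)), Rational(1, 2)) = Pow(Add(283280, 7418), Rational(1, 2)) = Pow(290698, Rational(1, 2))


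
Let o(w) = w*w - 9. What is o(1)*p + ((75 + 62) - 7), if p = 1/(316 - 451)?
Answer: 17558/135 ≈ 130.06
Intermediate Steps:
o(w) = -9 + w² (o(w) = w² - 9 = -9 + w²)
p = -1/135 (p = 1/(-135) = -1/135 ≈ -0.0074074)
o(1)*p + ((75 + 62) - 7) = (-9 + 1²)*(-1/135) + ((75 + 62) - 7) = (-9 + 1)*(-1/135) + (137 - 7) = -8*(-1/135) + 130 = 8/135 + 130 = 17558/135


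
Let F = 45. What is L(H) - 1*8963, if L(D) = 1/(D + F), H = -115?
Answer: -627411/70 ≈ -8963.0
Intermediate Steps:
L(D) = 1/(45 + D) (L(D) = 1/(D + 45) = 1/(45 + D))
L(H) - 1*8963 = 1/(45 - 115) - 1*8963 = 1/(-70) - 8963 = -1/70 - 8963 = -627411/70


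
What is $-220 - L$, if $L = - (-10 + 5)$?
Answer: $-225$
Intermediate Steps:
$L = 5$ ($L = \left(-1\right) \left(-5\right) = 5$)
$-220 - L = -220 - 5 = -225$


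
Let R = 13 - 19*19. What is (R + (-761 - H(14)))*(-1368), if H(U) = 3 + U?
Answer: 1540368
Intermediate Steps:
R = -348 (R = 13 - 361 = -348)
(R + (-761 - H(14)))*(-1368) = (-348 + (-761 - (3 + 14)))*(-1368) = (-348 + (-761 - 1*17))*(-1368) = (-348 + (-761 - 17))*(-1368) = (-348 - 778)*(-1368) = -1126*(-1368) = 1540368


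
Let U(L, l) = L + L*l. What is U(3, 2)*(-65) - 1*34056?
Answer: -34641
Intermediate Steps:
U(3, 2)*(-65) - 1*34056 = (3*(1 + 2))*(-65) - 1*34056 = (3*3)*(-65) - 34056 = 9*(-65) - 34056 = -585 - 34056 = -34641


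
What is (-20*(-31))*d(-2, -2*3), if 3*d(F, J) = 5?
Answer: 3100/3 ≈ 1033.3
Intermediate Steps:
d(F, J) = 5/3 (d(F, J) = (⅓)*5 = 5/3)
(-20*(-31))*d(-2, -2*3) = -20*(-31)*(5/3) = 620*(5/3) = 3100/3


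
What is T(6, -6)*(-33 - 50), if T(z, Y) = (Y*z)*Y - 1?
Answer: -17845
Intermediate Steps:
T(z, Y) = -1 + z*Y² (T(z, Y) = z*Y² - 1 = -1 + z*Y²)
T(6, -6)*(-33 - 50) = (-1 + 6*(-6)²)*(-33 - 50) = (-1 + 6*36)*(-83) = (-1 + 216)*(-83) = 215*(-83) = -17845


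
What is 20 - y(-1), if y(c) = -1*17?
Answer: 37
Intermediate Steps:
y(c) = -17
20 - y(-1) = 20 - 1*(-17) = 20 + 17 = 37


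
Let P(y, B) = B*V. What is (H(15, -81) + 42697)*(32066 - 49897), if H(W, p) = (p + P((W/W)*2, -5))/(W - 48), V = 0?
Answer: -761373974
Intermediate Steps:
P(y, B) = 0 (P(y, B) = B*0 = 0)
H(W, p) = p/(-48 + W) (H(W, p) = (p + 0)/(W - 48) = p/(-48 + W))
(H(15, -81) + 42697)*(32066 - 49897) = (-81/(-48 + 15) + 42697)*(32066 - 49897) = (-81/(-33) + 42697)*(-17831) = (-81*(-1/33) + 42697)*(-17831) = (27/11 + 42697)*(-17831) = (469694/11)*(-17831) = -761373974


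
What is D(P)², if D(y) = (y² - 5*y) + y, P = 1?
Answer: 9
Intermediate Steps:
D(y) = y² - 4*y
D(P)² = (1*(-4 + 1))² = (1*(-3))² = (-3)² = 9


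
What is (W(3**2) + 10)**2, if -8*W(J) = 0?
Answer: 100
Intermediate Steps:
W(J) = 0 (W(J) = -1/8*0 = 0)
(W(3**2) + 10)**2 = (0 + 10)**2 = 10**2 = 100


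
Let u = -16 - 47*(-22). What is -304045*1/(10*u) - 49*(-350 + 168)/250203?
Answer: -15196437179/509413308 ≈ -29.831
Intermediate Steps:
u = 1018 (u = -16 + 1034 = 1018)
-304045*1/(10*u) - 49*(-350 + 168)/250203 = -304045/(10*1018) - 49*(-350 + 168)/250203 = -304045/10180 - 49*(-182)*(1/250203) = -304045*1/10180 + 8918*(1/250203) = -60809/2036 + 8918/250203 = -15196437179/509413308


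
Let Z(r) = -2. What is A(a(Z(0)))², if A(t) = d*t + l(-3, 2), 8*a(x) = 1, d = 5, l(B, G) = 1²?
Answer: 169/64 ≈ 2.6406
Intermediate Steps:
l(B, G) = 1
a(x) = ⅛ (a(x) = (⅛)*1 = ⅛)
A(t) = 1 + 5*t (A(t) = 5*t + 1 = 1 + 5*t)
A(a(Z(0)))² = (1 + 5*(⅛))² = (1 + 5/8)² = (13/8)² = 169/64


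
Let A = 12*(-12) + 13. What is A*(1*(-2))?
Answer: 262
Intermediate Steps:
A = -131 (A = -144 + 13 = -131)
A*(1*(-2)) = -131*(-2) = 262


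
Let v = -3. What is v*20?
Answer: -60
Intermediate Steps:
v*20 = -3*20 = -60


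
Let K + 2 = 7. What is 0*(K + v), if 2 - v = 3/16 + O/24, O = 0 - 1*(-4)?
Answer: 0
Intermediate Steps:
O = 4 (O = 0 + 4 = 4)
v = 79/48 (v = 2 - (3/16 + 4/24) = 2 - (3*(1/16) + 4*(1/24)) = 2 - (3/16 + ⅙) = 2 - 1*17/48 = 2 - 17/48 = 79/48 ≈ 1.6458)
K = 5 (K = -2 + 7 = 5)
0*(K + v) = 0*(5 + 79/48) = 0*(319/48) = 0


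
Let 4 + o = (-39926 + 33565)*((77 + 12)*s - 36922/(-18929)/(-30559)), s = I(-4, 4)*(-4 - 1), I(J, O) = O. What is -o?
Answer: -6549559165957978/578451311 ≈ -1.1323e+7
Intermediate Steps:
s = -20 (s = 4*(-4 - 1) = 4*(-5) = -20)
o = 6549559165957978/578451311 (o = -4 + (-39926 + 33565)*((77 + 12)*(-20) - 36922/(-18929)/(-30559)) = -4 - 6361*(89*(-20) - 36922*(-1/18929)*(-1/30559)) = -4 - 6361*(-1780 + (36922/18929)*(-1/30559)) = -4 - 6361*(-1780 - 36922/578451311) = -4 - 6361*(-1029643370502/578451311) = -4 + 6549561479763222/578451311 = 6549559165957978/578451311 ≈ 1.1323e+7)
-o = -1*6549559165957978/578451311 = -6549559165957978/578451311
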